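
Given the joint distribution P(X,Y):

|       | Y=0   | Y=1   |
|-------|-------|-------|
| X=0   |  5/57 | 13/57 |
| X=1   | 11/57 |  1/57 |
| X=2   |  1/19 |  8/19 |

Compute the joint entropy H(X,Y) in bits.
2.1037 bits

H(X,Y) = -Σ_{x,y} P(x,y) log₂ P(x,y). Per-cell terms -P(x,y)·log₂P(x,y):
  X=0: 0.30798, 0.48635
  X=1: 0.45804, 0.10233
  X=2: 0.22358, 0.52544
Sum of the 6 terms: H(X,Y) = 2.1037 bits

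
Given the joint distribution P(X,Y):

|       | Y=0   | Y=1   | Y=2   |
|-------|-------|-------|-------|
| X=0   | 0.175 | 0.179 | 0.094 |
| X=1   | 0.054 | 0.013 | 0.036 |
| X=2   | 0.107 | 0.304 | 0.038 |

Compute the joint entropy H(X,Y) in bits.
2.7330 bits

H(X,Y) = -Σ_{x,y} P(x,y) log₂ P(x,y). Per-cell terms -P(x,y)·log₂P(x,y):
  X=0: 0.44005, 0.44427, 0.32065
  X=1: 0.22739, 0.08145, 0.17265
  X=2: 0.34500, 0.52223, 0.17928
Sum of the 9 terms: H(X,Y) = 2.7330 bits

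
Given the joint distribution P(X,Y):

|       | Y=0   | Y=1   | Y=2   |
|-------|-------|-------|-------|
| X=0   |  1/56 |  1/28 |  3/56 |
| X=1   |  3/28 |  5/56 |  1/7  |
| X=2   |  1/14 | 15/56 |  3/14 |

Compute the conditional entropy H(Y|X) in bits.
1.4697 bits

H(Y|X) = H(X,Y) - H(X)

H(X,Y) = -Σ_{x,y} P(x,y) log₂ P(x,y). Per-cell terms -P(x,y)·log₂P(x,y):
  X=0: 0.10370, 0.17169, 0.22620
  X=1: 0.34526, 0.31120, 0.40105
  X=2: 0.27195, 0.50905, 0.47623
Sum of the 9 terms: H(X,Y) = 2.8163 bits

Marginal of X (row sums):
  P(X=0) = 1/56 + 1/28 + 3/56 = 3/28
  P(X=1) = 3/28 + 5/56 + 1/7 = 19/56
  P(X=2) = 1/14 + 15/56 + 3/14 = 31/56
H(X) = -[(3/28)·log₂(3/28) + (19/56)·log₂(19/56) + (31/56)·log₂(31/56)]
  = 0.34526 + 0.52909 + 0.47228 = 1.3466 bits

H(Y|X) = H(X,Y) - H(X) = 2.8163 - 1.3466 = 1.4697 bits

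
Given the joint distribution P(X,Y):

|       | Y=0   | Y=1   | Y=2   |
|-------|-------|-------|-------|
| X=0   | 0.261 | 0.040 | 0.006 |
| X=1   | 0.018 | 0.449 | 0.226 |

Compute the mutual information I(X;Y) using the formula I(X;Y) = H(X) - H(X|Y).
0.5535 bits

I(X;Y) = H(X) - H(X|Y)

Marginal of X (row sums):
  P(X=0) = 0.261 + 0.040 + 0.006 = 0.307
  P(X=1) = 0.018 + 0.449 + 0.226 = 0.693
H(X) = -[0.307·log₂(0.307) + 0.693·log₂(0.693)]
  = 0.52303 + 0.36665 = 0.8897 bits

Marginal of Y (column sums):
  P(Y=0) = 0.261 + 0.018 = 0.279
  P(Y=1) = 0.040 + 0.449 = 0.489
  P(Y=2) = 0.006 + 0.226 = 0.232
H(X|Y) = Σ_y P(y)·H(X|Y=y):
  Y=0: P(Y=0) = 0.279, P(X|Y=0) = (29/31, 2/31) → H(X|Y=0) = 0.34512
  Y=1: P(Y=1) = 0.489, P(X|Y=1) = (40/489, 449/489) → H(X|Y=1) = 0.40849
  Y=2: P(Y=2) = 0.232, P(X|Y=2) = (3/116, 113/116) → H(X|Y=2) = 0.17320
H(X|Y) = 0.279·0.34512 + 0.489·0.40849 + 0.232·0.17320 = 0.3362 bits

I(X;Y) = H(X) - H(X|Y) = 0.8897 - 0.3362 = 0.5535 bits

Cross-check via I(X;Y) = H(X) + H(Y) - H(X,Y): computing H(Y) from the column sums and H(X,Y) from the 6 cells in the same way gives H(Y) = 1.5075 bits and H(X,Y) = 1.8437 bits, so
I(X;Y) = 0.8897 + 1.5075 - 1.8437 = 0.5535 bits ✓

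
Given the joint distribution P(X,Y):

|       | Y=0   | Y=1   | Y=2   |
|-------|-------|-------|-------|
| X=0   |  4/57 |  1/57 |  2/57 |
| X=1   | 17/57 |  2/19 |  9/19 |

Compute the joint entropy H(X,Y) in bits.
1.9140 bits

H(X,Y) = -Σ_{x,y} P(x,y) log₂ P(x,y). Per-cell terms -P(x,y)·log₂P(x,y):
  X=0: 0.2690, 0.1023, 0.1696
  X=1: 0.5206, 0.3419, 0.5106
Sum of the 6 terms: H(X,Y) = 1.9140 bits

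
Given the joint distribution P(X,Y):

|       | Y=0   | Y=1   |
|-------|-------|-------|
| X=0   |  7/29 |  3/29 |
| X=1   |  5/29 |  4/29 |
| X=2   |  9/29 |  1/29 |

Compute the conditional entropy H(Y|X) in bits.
0.7732 bits

H(Y|X) = H(X,Y) - H(X)

H(X,Y) = -Σ_{x,y} P(x,y) log₂ P(x,y). Per-cell terms -P(x,y)·log₂P(x,y):
  X=0: 0.49498, 0.33859
  X=1: 0.43725, 0.39420
  X=2: 0.52388, 0.16752
Sum of the 6 terms: H(X,Y) = 2.3564 bits

Marginal of X (row sums):
  P(X=0) = 7/29 + 3/29 = 10/29
  P(X=1) = 5/29 + 4/29 = 9/29
  P(X=2) = 9/29 + 1/29 = 10/29
H(X) = -[(10/29)·log₂(10/29) + (9/29)·log₂(9/29) + (10/29)·log₂(10/29)]
  = 0.52967 + 0.52388 + 0.52967 = 1.5832 bits

H(Y|X) = H(X,Y) - H(X) = 2.3564 - 1.5832 = 0.7732 bits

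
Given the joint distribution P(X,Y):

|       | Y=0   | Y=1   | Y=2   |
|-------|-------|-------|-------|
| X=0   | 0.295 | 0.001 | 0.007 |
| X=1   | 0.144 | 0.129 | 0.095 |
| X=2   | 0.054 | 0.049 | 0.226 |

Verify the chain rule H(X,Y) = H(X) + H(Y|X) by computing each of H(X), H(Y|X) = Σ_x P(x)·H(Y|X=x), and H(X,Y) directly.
H(X) = 1.5804 bits, H(Y|X) = 1.0311 bits, H(X,Y) = 2.6115 bits

Marginal of X (row sums):
  P(X=0) = 0.295 + 0.001 + 0.007 = 0.303
  P(X=1) = 0.144 + 0.129 + 0.095 = 0.368
  P(X=2) = 0.054 + 0.049 + 0.226 = 0.329
H(X) = -[0.303·log₂(0.303) + 0.368·log₂(0.368) + 0.329·log₂(0.329)]
  = 0.5220 + 0.5307 + 0.5277 = 1.5804 bits

H(Y|X) = Σ_x P(x)·H(Y|X=x):
  X=0: P(X=0) = 0.303, P(Y|X=0) = (295/303, 1/303, 7/303) → H(Y|X=0) = 0.1904
  X=1: P(X=1) = 0.368, P(Y|X=1) = (9/23, 129/368, 95/368) → H(Y|X=1) = 1.5642
  X=2: P(X=2) = 0.329, P(Y|X=2) = (54/329, 7/47, 226/329) → H(Y|X=2) = 1.2092
H(Y|X) = 0.303·0.1904 + 0.368·1.5642 + 0.329·1.2092 = 1.0311 bits

H(X,Y) = -Σ_{x,y} P(x,y) log₂ P(x,y). Per-cell terms -P(x,y)·log₂P(x,y):
  X=0: 0.5196, 0.0100, 0.0501
  X=1: 0.4026, 0.3811, 0.3226
  X=2: 0.2274, 0.2132, 0.4849
Sum of the 9 terms: H(X,Y) = 2.6115 bits

Chain rule check:
  H(X) + H(Y|X) = 1.5804 + 1.0311 = 2.6115 bits
  H(X,Y) = 2.6115 bits
✓ Chain rule verified.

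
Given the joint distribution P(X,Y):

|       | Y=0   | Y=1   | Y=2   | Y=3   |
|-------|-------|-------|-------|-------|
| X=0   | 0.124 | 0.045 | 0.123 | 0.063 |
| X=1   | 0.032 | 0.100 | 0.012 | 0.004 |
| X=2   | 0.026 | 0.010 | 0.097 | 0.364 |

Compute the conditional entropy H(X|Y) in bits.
0.9814 bits

H(X|Y) = H(X,Y) - H(Y)

H(X,Y) = -Σ_{x,y} P(x,y) log₂ P(x,y). Per-cell terms -P(x,y)·log₂P(x,y):
  X=0: 0.3734, 0.2013, 0.3719, 0.2513
  X=1: 0.1589, 0.3322, 0.0766, 0.0319
  X=2: 0.1369, 0.0664, 0.3265, 0.5307
Sum of the 12 terms: H(X,Y) = 2.8580 bits

Marginal of Y (column sums):
  P(Y=0) = 0.124 + 0.032 + 0.026 = 0.182
  P(Y=1) = 0.045 + 0.100 + 0.010 = 0.155
  P(Y=2) = 0.123 + 0.012 + 0.097 = 0.232
  P(Y=3) = 0.063 + 0.004 + 0.364 = 0.431
H(Y) = -[0.182·log₂(0.182) + 0.155·log₂(0.155) + 0.232·log₂(0.232) + 0.431·log₂(0.431)]
  = 0.4474 + 0.4169 + 0.4890 + 0.5233 = 1.8766 bits

H(X|Y) = H(X,Y) - H(Y) = 2.8580 - 1.8766 = 0.9814 bits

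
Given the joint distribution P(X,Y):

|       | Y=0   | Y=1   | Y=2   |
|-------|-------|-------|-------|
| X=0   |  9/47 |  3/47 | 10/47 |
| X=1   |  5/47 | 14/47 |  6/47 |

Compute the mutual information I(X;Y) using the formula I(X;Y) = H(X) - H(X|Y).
0.1489 bits

I(X;Y) = H(X) - H(X|Y)

Marginal of X (row sums):
  P(X=0) = 9/47 + 3/47 + 10/47 = 22/47
  P(X=1) = 5/47 + 14/47 + 6/47 = 25/47
H(X) = -[(22/47)·log₂(22/47) + (25/47)·log₂(25/47)]
  = 0.51263 + 0.48443 = 0.9971 bits

Marginal of Y (column sums):
  P(Y=0) = 9/47 + 5/47 = 14/47
  P(Y=1) = 3/47 + 14/47 = 17/47
  P(Y=2) = 10/47 + 6/47 = 16/47
H(X|Y) = Σ_y P(y)·H(X|Y=y):
  Y=0: P(Y=0) = 14/47, P(X|Y=0) = (9/14, 5/14) → H(X|Y=0) = 0.94029
  Y=1: P(Y=1) = 17/47, P(X|Y=1) = (3/17, 14/17) → H(X|Y=1) = 0.67229
  Y=2: P(Y=2) = 16/47, P(X|Y=2) = (5/8, 3/8) → H(X|Y=2) = 0.95443
H(X|Y) = (14/47)·0.94029 + (17/47)·0.67229 + (16/47)·0.95443 = 0.8482 bits

I(X;Y) = H(X) - H(X|Y) = 0.9971 - 0.8482 = 0.1489 bits

Cross-check via I(X;Y) = H(X) + H(Y) - H(X,Y): computing H(Y) from the column sums and H(X,Y) from the 6 cells in the same way gives H(Y) = 1.5803 bits and H(X,Y) = 2.4285 bits, so
I(X;Y) = 0.9971 + 1.5803 - 2.4285 = 0.1489 bits ✓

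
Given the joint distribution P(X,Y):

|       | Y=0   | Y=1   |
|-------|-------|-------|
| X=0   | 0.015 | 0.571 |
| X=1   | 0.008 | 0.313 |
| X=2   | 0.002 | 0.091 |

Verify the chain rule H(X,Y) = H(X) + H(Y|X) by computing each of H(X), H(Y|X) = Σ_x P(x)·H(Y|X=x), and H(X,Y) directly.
H(X) = 1.2967 bits, H(Y|X) = 0.1686 bits, H(X,Y) = 1.4654 bits

Marginal of X (row sums):
  P(X=0) = 0.015 + 0.571 = 0.586
  P(X=1) = 0.008 + 0.313 = 0.321
  P(X=2) = 0.002 + 0.091 = 0.093
H(X) = -[0.586·log₂(0.586) + 0.321·log₂(0.321) + 0.093·log₂(0.093)]
  = 0.451822 + 0.526233 + 0.318676 = 1.2967 bits

H(Y|X) = Σ_x P(x)·H(Y|X=x):
  X=0: P(X=0) = 0.586, P(Y|X=0) = (15/586, 571/586) → H(Y|X=0) = 0.171807
  X=1: P(X=1) = 0.321, P(Y|X=1) = (8/321, 313/321) → H(Y|X=1) = 0.168249
  X=2: P(X=2) = 0.093, P(Y|X=2) = (2/93, 91/93) → H(Y|X=2) = 0.149811
H(Y|X) = 0.586·0.171807 + 0.321·0.168249 + 0.093·0.149811 = 0.1686 bits

H(X,Y) = -Σ_{x,y} P(x,y) log₂ P(x,y). Per-cell terms -P(x,y)·log₂P(x,y):
  X=0: 0.090883, 0.461618
  X=1: 0.055726, 0.524515
  X=2: 0.017932, 0.314677
Sum of the 6 terms: H(X,Y) = 1.4654 bits

Chain rule check:
  H(X) + H(Y|X) = 1.2967 + 0.1686 = 1.4653 bits
  H(X,Y) = 1.4654 bits
✓ Chain rule verified (Δ = 0.0001 is 4-dp rounding noise: each of the three values was rounded independently).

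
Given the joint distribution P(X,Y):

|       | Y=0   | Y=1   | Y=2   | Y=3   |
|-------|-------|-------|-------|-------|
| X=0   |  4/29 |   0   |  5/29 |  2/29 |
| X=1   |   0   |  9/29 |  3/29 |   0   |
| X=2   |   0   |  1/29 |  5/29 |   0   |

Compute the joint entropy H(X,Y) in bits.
2.5648 bits

H(X,Y) = -Σ_{x,y} P(x,y) log₂ P(x,y). Per-cell terms -P(x,y)·log₂P(x,y):
  X=0: 0.39420, 0.00000, 0.43725, 0.26607
  X=1: 0.00000, 0.52388, 0.33859, 0.00000
  X=2: 0.00000, 0.16752, 0.43725, 0.00000
  (cells with P = 0 contribute 0)
Sum of the 12 terms: H(X,Y) = 2.5648 bits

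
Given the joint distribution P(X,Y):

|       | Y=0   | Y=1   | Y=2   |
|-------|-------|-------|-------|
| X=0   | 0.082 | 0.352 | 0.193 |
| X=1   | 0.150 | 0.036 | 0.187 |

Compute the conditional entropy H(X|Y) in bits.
0.7703 bits

H(X|Y) = H(X,Y) - H(Y)

H(X,Y) = -Σ_{x,y} P(x,y) log₂ P(x,y). Per-cell terms -P(x,y)·log₂P(x,y):
  X=0: 0.29588, 0.53024, 0.45805
  X=1: 0.41054, 0.17265, 0.45233
Sum of the 6 terms: H(X,Y) = 2.3197 bits

Marginal of Y (column sums):
  P(Y=0) = 0.082 + 0.150 = 0.232
  P(Y=1) = 0.352 + 0.036 = 0.388
  P(Y=2) = 0.193 + 0.187 = 0.380
H(Y) = -[0.232·log₂(0.232) + 0.388·log₂(0.388) + 0.380·log₂(0.380)]
  = 0.48901 + 0.52996 + 0.53045 = 1.5494 bits

H(X|Y) = H(X,Y) - H(Y) = 2.3197 - 1.5494 = 0.7703 bits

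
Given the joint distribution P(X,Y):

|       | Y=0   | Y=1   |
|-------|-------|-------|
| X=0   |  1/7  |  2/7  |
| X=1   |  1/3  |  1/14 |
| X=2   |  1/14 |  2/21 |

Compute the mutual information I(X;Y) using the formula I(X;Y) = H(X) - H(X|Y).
0.1636 bits

I(X;Y) = H(X) - H(X|Y)

Marginal of X (row sums):
  P(X=0) = 1/7 + 2/7 = 3/7
  P(X=1) = 1/3 + 1/14 = 17/42
  P(X=2) = 1/14 + 2/21 = 1/6
H(X) = -[(3/7)·log₂(3/7) + (17/42)·log₂(17/42) + (1/6)·log₂(1/6)]
  = 0.5239 + 0.5282 + 0.4308 = 1.4829 bits

Marginal of Y (column sums):
  P(Y=0) = 1/7 + 1/3 + 1/14 = 23/42
  P(Y=1) = 2/7 + 1/14 + 2/21 = 19/42
H(X|Y) = Σ_y P(y)·H(X|Y=y):
  Y=0: P(Y=0) = 23/42, P(X|Y=0) = (6/23, 14/23, 3/23) → H(X|Y=0) = 1.3250
  Y=1: P(Y=1) = 19/42, P(X|Y=1) = (12/19, 3/19, 4/19) → H(X|Y=1) = 1.3124
H(X|Y) = (23/42)·1.3250 + (19/42)·1.3124 = 1.3193 bits

I(X;Y) = H(X) - H(X|Y) = 1.4829 - 1.3193 = 0.1636 bits

Cross-check via I(X;Y) = H(X) + H(Y) - H(X,Y): computing H(Y) from the column sums and H(X,Y) from the 6 cells in the same way gives H(Y) = 0.9934 bits and H(X,Y) = 2.3127 bits, so
I(X;Y) = 1.4829 + 0.9934 - 2.3127 = 0.1636 bits ✓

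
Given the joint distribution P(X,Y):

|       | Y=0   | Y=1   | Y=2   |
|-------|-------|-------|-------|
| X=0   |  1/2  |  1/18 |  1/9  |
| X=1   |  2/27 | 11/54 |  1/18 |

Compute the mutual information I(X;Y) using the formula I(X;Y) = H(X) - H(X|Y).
0.2524 bits

I(X;Y) = H(X) - H(X|Y)

Marginal of X (row sums):
  P(X=0) = 1/2 + 1/18 + 1/9 = 2/3
  P(X=1) = 2/27 + 11/54 + 1/18 = 1/3
H(X) = -[(2/3)·log₂(2/3) + (1/3)·log₂(1/3)]
  = 0.3900 + 0.5283 = 0.9183 bits

Marginal of Y (column sums):
  P(Y=0) = 1/2 + 2/27 = 31/54
  P(Y=1) = 1/18 + 11/54 = 7/27
  P(Y=2) = 1/9 + 1/18 = 1/6
H(X|Y) = Σ_y P(y)·H(X|Y=y):
  Y=0: P(Y=0) = 31/54, P(X|Y=0) = (27/31, 4/31) → H(X|Y=0) = 0.5548
  Y=1: P(Y=1) = 7/27, P(X|Y=1) = (3/14, 11/14) → H(X|Y=1) = 0.7496
  Y=2: P(Y=2) = 1/6, P(X|Y=2) = (2/3, 1/3) → H(X|Y=2) = 0.9183
H(X|Y) = (31/54)·0.5548 + (7/27)·0.7496 + (1/6)·0.9183 = 0.6659 bits

I(X;Y) = H(X) - H(X|Y) = 0.9183 - 0.6659 = 0.2524 bits

Cross-check via I(X;Y) = H(X) + H(Y) - H(X,Y): computing H(Y) from the column sums and H(X,Y) from the 6 cells in the same way gives H(Y) = 1.3954 bits and H(X,Y) = 2.0613 bits, so
I(X;Y) = 0.9183 + 1.3954 - 2.0613 = 0.2524 bits ✓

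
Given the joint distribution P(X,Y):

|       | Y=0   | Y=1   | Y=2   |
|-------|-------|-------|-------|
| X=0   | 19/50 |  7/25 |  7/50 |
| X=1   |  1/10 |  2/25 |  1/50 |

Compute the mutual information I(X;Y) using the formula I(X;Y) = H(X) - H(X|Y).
0.0055 bits

I(X;Y) = H(X) - H(X|Y)

Marginal of X (row sums):
  P(X=0) = 19/50 + 7/25 + 7/50 = 4/5
  P(X=1) = 1/10 + 2/25 + 1/50 = 1/5
H(X) = -[(4/5)·log₂(4/5) + (1/5)·log₂(1/5)]
  = 0.25754 + 0.46439 = 0.72193 bits

Marginal of Y (column sums):
  P(Y=0) = 19/50 + 1/10 = 12/25
  P(Y=1) = 7/25 + 2/25 = 9/25
  P(Y=2) = 7/50 + 1/50 = 4/25
H(X|Y) = Σ_y P(y)·H(X|Y=y):
  Y=0: P(Y=0) = 12/25, P(X|Y=0) = (19/24, 5/24) → H(X|Y=0) = 0.73828
  Y=1: P(Y=1) = 9/25, P(X|Y=1) = (7/9, 2/9) → H(X|Y=1) = 0.76420
  Y=2: P(Y=2) = 4/25, P(X|Y=2) = (7/8, 1/8) → H(X|Y=2) = 0.54356
H(X|Y) = (12/25)·0.73828 + (9/25)·0.76420 + (4/25)·0.54356 = 0.71646 bits

I(X;Y) = H(X) - H(X|Y) = 0.72193 - 0.71646 = 0.0055 bits

Cross-check via I(X;Y) = H(X) + H(Y) - H(X,Y): computing H(Y) from the column sums and H(X,Y) from the 6 cells in the same way gives H(Y) = 1.46190 bits and H(X,Y) = 2.17836 bits, so
I(X;Y) = 0.72193 + 1.46190 - 2.17836 = 0.0055 bits ✓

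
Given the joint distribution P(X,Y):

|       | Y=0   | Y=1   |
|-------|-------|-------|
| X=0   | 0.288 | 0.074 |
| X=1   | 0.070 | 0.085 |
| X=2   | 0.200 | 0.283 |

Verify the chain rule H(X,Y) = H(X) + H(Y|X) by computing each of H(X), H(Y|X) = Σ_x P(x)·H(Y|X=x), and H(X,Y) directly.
H(X) = 1.4547 bits, H(Y|X) = 0.8911 bits, H(X,Y) = 2.3458 bits

Marginal of X (row sums):
  P(X=0) = 0.288 + 0.074 = 0.362
  P(X=1) = 0.070 + 0.085 = 0.155
  P(X=2) = 0.200 + 0.283 = 0.483
H(X) = -[0.362·log₂(0.362) + 0.155·log₂(0.155) + 0.483·log₂(0.483)]
  = 0.53067 + 0.41690 + 0.50710 = 1.4547 bits

H(Y|X) = Σ_x P(x)·H(Y|X=x):
  X=0: P(X=0) = 0.362, P(Y|X=0) = (144/181, 37/181) → H(Y|X=0) = 0.73068
  X=1: P(X=1) = 0.155, P(Y|X=1) = (14/31, 17/31) → H(Y|X=1) = 0.99323
  X=2: P(X=2) = 0.483, P(Y|X=2) = (200/483, 283/483) → H(Y|X=2) = 0.97859
H(Y|X) = 0.362·0.73068 + 0.155·0.99323 + 0.483·0.97859 = 0.8911 bits

H(X,Y) = -Σ_{x,y} P(x,y) log₂ P(x,y). Per-cell terms -P(x,y)·log₂P(x,y):
  X=0: 0.51721, 0.27797
  X=1: 0.26856, 0.30229
  X=2: 0.46439, 0.51538
Sum of the 6 terms: H(X,Y) = 2.3458 bits

Chain rule check:
  H(X) + H(Y|X) = 1.4547 + 0.8911 = 2.3458 bits
  H(X,Y) = 2.3458 bits
✓ Chain rule verified.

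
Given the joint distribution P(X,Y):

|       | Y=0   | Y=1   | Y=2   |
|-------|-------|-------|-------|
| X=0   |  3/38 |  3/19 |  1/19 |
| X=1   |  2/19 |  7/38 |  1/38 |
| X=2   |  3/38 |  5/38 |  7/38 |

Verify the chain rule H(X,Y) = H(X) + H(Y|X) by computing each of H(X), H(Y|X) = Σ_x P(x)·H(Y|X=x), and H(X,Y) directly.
H(X) = 1.5722 bits, H(Y|X) = 1.4143 bits, H(X,Y) = 2.9866 bits

Marginal of X (row sums):
  P(X=0) = 3/38 + 3/19 + 1/19 = 11/38
  P(X=1) = 2/19 + 7/38 + 1/38 = 6/19
  P(X=2) = 3/38 + 5/38 + 7/38 = 15/38
H(X) = -[(11/38)·log₂(11/38) + (6/19)·log₂(6/19) + (15/38)·log₂(15/38)]
  = 0.51772 + 0.52515 + 0.52936 = 1.5722 bits

H(Y|X) = Σ_x P(x)·H(Y|X=x):
  X=0: P(X=0) = 11/38, P(Y|X=0) = (3/11, 6/11, 2/11) → H(Y|X=0) = 1.43537
  X=1: P(X=1) = 6/19, P(Y|X=1) = (1/3, 7/12, 1/12) → H(Y|X=1) = 1.28067
  X=2: P(X=2) = 15/38, P(Y|X=2) = (1/5, 1/3, 7/15) → H(Y|X=2) = 1.50582
H(Y|X) = (11/38)·1.43537 + (6/19)·1.28067 + (15/38)·1.50582 = 1.4143 bits

H(X,Y) = -Σ_{x,y} P(x,y) log₂ P(x,y). Per-cell terms -P(x,y)·log₂P(x,y):
  X=0: 0.28918, 0.42047, 0.22358
  X=1: 0.34189, 0.44958, 0.13810
  X=2: 0.28918, 0.38500, 0.44958
Sum of the 9 terms: H(X,Y) = 2.9866 bits

Chain rule check:
  H(X) + H(Y|X) = 1.5722 + 1.4143 = 2.9865 bits
  H(X,Y) = 2.9866 bits
✓ Chain rule verified (Δ = 0.0001 is 4-dp rounding noise: each of the three values was rounded independently).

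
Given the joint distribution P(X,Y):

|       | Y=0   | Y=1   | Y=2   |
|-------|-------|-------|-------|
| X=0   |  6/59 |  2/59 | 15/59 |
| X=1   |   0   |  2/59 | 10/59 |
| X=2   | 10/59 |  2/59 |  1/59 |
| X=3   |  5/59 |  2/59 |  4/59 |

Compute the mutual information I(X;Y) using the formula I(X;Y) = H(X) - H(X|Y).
0.3148 bits

I(X;Y) = H(X) - H(X|Y)

Marginal of X (row sums):
  P(X=0) = 6/59 + 2/59 + 15/59 = 23/59
  P(X=1) = 0 + 2/59 + 10/59 = 12/59
  P(X=2) = 10/59 + 2/59 + 1/59 = 13/59
  P(X=3) = 5/59 + 2/59 + 4/59 = 11/59
H(X) = -[(23/59)·log₂(23/59) + (12/59)·log₂(12/59) + (13/59)·log₂(13/59) + (11/59)·log₂(11/59)]
  = 0.5298113 + 0.4673249 + 0.4808245 + 0.4517852 = 1.929746 bits

Marginal of Y (column sums):
  P(Y=0) = 6/59 + 0 + 10/59 + 5/59 = 21/59
  P(Y=1) = 2/59 + 2/59 + 2/59 + 2/59 = 8/59
  P(Y=2) = 15/59 + 10/59 + 1/59 + 4/59 = 30/59
H(X|Y) = Σ_y P(y)·H(X|Y=y):
  Y=0: P(Y=0) = 21/59, P(X|Y=0) = (2/7, 0, 10/21, 5/21) → H(X|Y=0) = 1.5190462
  Y=1: P(Y=1) = 8/59, P(X|Y=1) = (1/4, 1/4, 1/4, 1/4) → H(X|Y=1) = 2.0000000
  Y=2: P(Y=2) = 30/59, P(X|Y=2) = (1/2, 1/3, 1/30, 2/15) → H(X|Y=2) = 1.5794693
H(X|Y) = (21/59)·1.5190462 + (8/59)·2.0000000 + (30/59)·1.5794693 = 1.614984 bits

I(X;Y) = H(X) - H(X|Y) = 1.929746 - 1.614984 = 0.3148 bits

Cross-check via I(X;Y) = H(X) + H(Y) - H(X,Y): computing H(Y) from the column sums and H(X,Y) from the 12 cells in the same way gives H(Y) = 1.417467 bits and H(X,Y) = 3.032451 bits, so
I(X;Y) = 1.929746 + 1.417467 - 3.032451 = 0.3148 bits ✓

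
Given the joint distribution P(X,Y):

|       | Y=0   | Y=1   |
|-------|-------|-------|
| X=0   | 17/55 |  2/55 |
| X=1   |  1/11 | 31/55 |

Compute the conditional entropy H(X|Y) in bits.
0.5072 bits

H(X|Y) = H(X,Y) - H(Y)

H(X,Y) = -Σ_{x,y} P(x,y) log₂ P(x,y). Per-cell terms -P(x,y)·log₂P(x,y):
  X=0: 0.52357, 0.17387
  X=1: 0.31449, 0.46622
Sum of the 4 terms: H(X,Y) = 1.47815 bits

Marginal of Y (column sums):
  P(Y=0) = 17/55 + 1/11 = 2/5
  P(Y=1) = 2/55 + 31/55 = 3/5
H(Y) = -[(2/5)·log₂(2/5) + (3/5)·log₂(3/5)]
  = 0.52877 + 0.44218 = 0.97095 bits

H(X|Y) = H(X,Y) - H(Y) = 1.47815 - 0.97095 = 0.5072 bits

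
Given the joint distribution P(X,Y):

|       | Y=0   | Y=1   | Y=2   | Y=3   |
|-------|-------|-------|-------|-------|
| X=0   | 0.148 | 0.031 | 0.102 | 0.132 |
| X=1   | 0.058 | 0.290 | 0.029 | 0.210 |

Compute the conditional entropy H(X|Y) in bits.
0.7527 bits

H(X|Y) = H(X,Y) - H(Y)

H(X,Y) = -Σ_{x,y} P(x,y) log₂ P(x,y). Per-cell terms -P(x,y)·log₂P(x,y):
  X=0: 0.4079370, 0.1553592, 0.3359226, 0.3856235
  X=1: 0.2382526, 0.5179038, 0.1481263, 0.4728231
Sum of the 8 terms: H(X,Y) = 2.661948 bits

Marginal of Y (column sums):
  P(Y=0) = 0.148 + 0.058 = 0.206
  P(Y=1) = 0.031 + 0.290 = 0.321
  P(Y=2) = 0.102 + 0.029 = 0.131
  P(Y=3) = 0.132 + 0.210 = 0.342
H(Y) = -[0.206·log₂(0.206) + 0.321·log₂(0.321) + 0.131·log₂(0.131) + 0.342·log₂(0.342)]
  = 0.4695325 + 0.5262329 + 0.3841393 + 0.5293927 = 1.909297 bits

H(X|Y) = H(X,Y) - H(Y) = 2.661948 - 1.909297 = 0.7527 bits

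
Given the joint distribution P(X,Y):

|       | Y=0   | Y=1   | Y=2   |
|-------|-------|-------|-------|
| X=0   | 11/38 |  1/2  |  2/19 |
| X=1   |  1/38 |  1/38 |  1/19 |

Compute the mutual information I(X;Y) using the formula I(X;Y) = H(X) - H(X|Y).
0.0591 bits

I(X;Y) = H(X) - H(X|Y)

Marginal of X (row sums):
  P(X=0) = 11/38 + 1/2 + 2/19 = 17/19
  P(X=1) = 1/38 + 1/38 + 1/19 = 2/19
H(X) = -[(17/19)·log₂(17/19) + (2/19)·log₂(2/19)]
  = 0.1436 + 0.3419 = 0.4855 bits

Marginal of Y (column sums):
  P(Y=0) = 11/38 + 1/38 = 6/19
  P(Y=1) = 1/2 + 1/38 = 10/19
  P(Y=2) = 2/19 + 1/19 = 3/19
H(X|Y) = Σ_y P(y)·H(X|Y=y):
  Y=0: P(Y=0) = 6/19, P(X|Y=0) = (11/12, 1/12) → H(X|Y=0) = 0.4138
  Y=1: P(Y=1) = 10/19, P(X|Y=1) = (19/20, 1/20) → H(X|Y=1) = 0.2864
  Y=2: P(Y=2) = 3/19, P(X|Y=2) = (2/3, 1/3) → H(X|Y=2) = 0.9183
H(X|Y) = (6/19)·0.4138 + (10/19)·0.2864 + (3/19)·0.9183 = 0.4264 bits

I(X;Y) = H(X) - H(X|Y) = 0.4855 - 0.4264 = 0.0591 bits

Cross-check via I(X;Y) = H(X) + H(Y) - H(X,Y): computing H(Y) from the column sums and H(X,Y) from the 6 cells in the same way gives H(Y) = 1.4330 bits and H(X,Y) = 1.8594 bits, so
I(X;Y) = 0.4855 + 1.4330 - 1.8594 = 0.0591 bits ✓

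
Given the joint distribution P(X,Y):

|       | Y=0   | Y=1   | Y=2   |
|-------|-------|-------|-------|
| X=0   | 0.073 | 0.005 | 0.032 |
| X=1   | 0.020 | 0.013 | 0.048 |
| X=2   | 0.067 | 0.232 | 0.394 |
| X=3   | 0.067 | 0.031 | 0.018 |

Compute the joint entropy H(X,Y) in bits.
2.6781 bits

H(X,Y) = -Σ_{x,y} P(x,y) log₂ P(x,y). Per-cell terms -P(x,y)·log₂P(x,y):
  X=0: 0.27565, 0.03822, 0.15891
  X=1: 0.11288, 0.08145, 0.21028
  X=2: 0.26128, 0.48901, 0.52943
  X=3: 0.26128, 0.15536, 0.10433
Sum of the 12 terms: H(X,Y) = 2.6781 bits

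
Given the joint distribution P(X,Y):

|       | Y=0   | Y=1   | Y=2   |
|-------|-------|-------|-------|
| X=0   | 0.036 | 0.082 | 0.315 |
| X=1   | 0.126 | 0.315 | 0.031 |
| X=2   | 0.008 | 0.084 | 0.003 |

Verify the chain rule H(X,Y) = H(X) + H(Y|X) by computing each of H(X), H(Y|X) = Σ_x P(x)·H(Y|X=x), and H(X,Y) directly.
H(X) = 1.3567 bits, H(Y|X) = 1.0747 bits, H(X,Y) = 2.4314 bits

Marginal of X (row sums):
  P(X=0) = 0.036 + 0.082 + 0.315 = 0.433
  P(X=1) = 0.126 + 0.315 + 0.031 = 0.472
  P(X=2) = 0.008 + 0.084 + 0.003 = 0.095
H(X) = -[0.433·log₂(0.433) + 0.472·log₂(0.472) + 0.095·log₂(0.095)]
  = 0.52287 + 0.51124 + 0.32261 = 1.3567 bits

H(Y|X) = Σ_x P(x)·H(Y|X=x):
  X=0: P(X=0) = 0.433, P(Y|X=0) = (36/433, 82/433, 315/433) → H(Y|X=0) = 1.08689
  X=1: P(X=1) = 0.472, P(Y|X=1) = (63/236, 315/472, 31/472) → H(Y|X=1) = 1.15602
  X=2: P(X=2) = 0.095, P(Y|X=2) = (8/95, 84/95, 3/95) → H(Y|X=2) = 0.61502
H(Y|X) = 0.433·1.08689 + 0.472·1.15602 + 0.095·0.61502 = 1.0747 bits

H(X,Y) = -Σ_{x,y} P(x,y) log₂ P(x,y). Per-cell terms -P(x,y)·log₂P(x,y):
  X=0: 0.17265, 0.29588, 0.52497
  X=1: 0.37655, 0.52497, 0.15536
  X=2: 0.05573, 0.30017, 0.02514
Sum of the 9 terms: H(X,Y) = 2.4314 bits

Chain rule check:
  H(X) + H(Y|X) = 1.3567 + 1.0747 = 2.4314 bits
  H(X,Y) = 2.4314 bits
✓ Chain rule verified.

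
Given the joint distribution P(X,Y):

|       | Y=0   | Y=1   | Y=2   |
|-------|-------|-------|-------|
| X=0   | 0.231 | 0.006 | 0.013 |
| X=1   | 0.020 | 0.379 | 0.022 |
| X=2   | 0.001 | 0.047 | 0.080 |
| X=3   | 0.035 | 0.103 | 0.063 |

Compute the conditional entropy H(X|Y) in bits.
1.2029 bits

H(X|Y) = H(X,Y) - H(Y)

H(X,Y) = -Σ_{x,y} P(x,y) log₂ P(x,y). Per-cell terms -P(x,y)·log₂P(x,y):
  X=0: 0.488342, 0.044285, 0.081449
  X=1: 0.112877, 0.530498, 0.121140
  X=2: 0.009966, 0.207326, 0.291508
  X=3: 0.169278, 0.337766, 0.251276
Sum of the 12 terms: H(X,Y) = 2.645711 bits

Marginal of Y (column sums):
  P(Y=0) = 0.231 + 0.020 + 0.001 + 0.035 = 0.287
  P(Y=1) = 0.006 + 0.379 + 0.047 + 0.103 = 0.535
  P(Y=2) = 0.013 + 0.022 + 0.080 + 0.063 = 0.178
H(Y) = -[0.287·log₂(0.287) + 0.535·log₂(0.535) + 0.178·log₂(0.178)]
  = 0.516852 + 0.482778 + 0.443229 = 1.442859 bits

H(X|Y) = H(X,Y) - H(Y) = 2.645711 - 1.442859 = 1.2029 bits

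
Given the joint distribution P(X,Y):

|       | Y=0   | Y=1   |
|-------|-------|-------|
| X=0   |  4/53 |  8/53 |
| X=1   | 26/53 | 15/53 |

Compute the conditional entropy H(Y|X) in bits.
0.9408 bits

H(Y|X) = H(X,Y) - H(X)

H(X,Y) = -Σ_{x,y} P(x,y) log₂ P(x,y). Per-cell terms -P(x,y)·log₂P(x,y):
  X=0: 0.28135, 0.41176
  X=1: 0.50405, 0.51539
Sum of the 4 terms: H(X,Y) = 1.71255 bits

Marginal of X (row sums):
  P(X=0) = 4/53 + 8/53 = 12/53
  P(X=1) = 26/53 + 15/53 = 41/53
H(X) = -[(12/53)·log₂(12/53) + (41/53)·log₂(41/53)]
  = 0.48520 + 0.28651 = 0.77171 bits

H(Y|X) = H(X,Y) - H(X) = 1.71255 - 0.77171 = 0.9408 bits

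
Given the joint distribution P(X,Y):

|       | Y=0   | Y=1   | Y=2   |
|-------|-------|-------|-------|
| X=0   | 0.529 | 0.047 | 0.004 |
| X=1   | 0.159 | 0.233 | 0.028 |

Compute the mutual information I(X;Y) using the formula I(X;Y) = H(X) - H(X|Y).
0.2447 bits

I(X;Y) = H(X) - H(X|Y)

Marginal of X (row sums):
  P(X=0) = 0.529 + 0.047 + 0.004 = 0.580
  P(X=1) = 0.159 + 0.233 + 0.028 = 0.420
H(X) = -[0.580·log₂(0.580) + 0.420·log₂(0.420)]
  = 0.45581 + 0.52565 = 0.9815 bits

Marginal of Y (column sums):
  P(Y=0) = 0.529 + 0.159 = 0.688
  P(Y=1) = 0.047 + 0.233 = 0.280
  P(Y=2) = 0.004 + 0.028 = 0.032
H(X|Y) = Σ_y P(y)·H(X|Y=y):
  Y=0: P(Y=0) = 0.688, P(X|Y=0) = (529/688, 159/688) → H(X|Y=0) = 0.77993
  Y=1: P(Y=1) = 0.280, P(X|Y=1) = (47/280, 233/280) → H(X|Y=1) = 0.65278
  Y=2: P(Y=2) = 0.032, P(X|Y=2) = (1/8, 7/8) → H(X|Y=2) = 0.54356
H(X|Y) = 0.688·0.77993 + 0.280·0.65278 + 0.032·0.54356 = 0.7368 bits

I(X;Y) = H(X) - H(X|Y) = 0.9815 - 0.7368 = 0.2447 bits

Cross-check via I(X;Y) = H(X) + H(Y) - H(X,Y): computing H(Y) from the column sums and H(X,Y) from the 6 cells in the same way gives H(Y) = 1.0443 bits and H(X,Y) = 1.7811 bits, so
I(X;Y) = 0.9815 + 1.0443 - 1.7811 = 0.2447 bits ✓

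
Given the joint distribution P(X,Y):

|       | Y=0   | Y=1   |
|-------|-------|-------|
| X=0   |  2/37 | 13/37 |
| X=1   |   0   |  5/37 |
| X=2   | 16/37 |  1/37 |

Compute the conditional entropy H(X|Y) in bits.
0.8123 bits

H(X|Y) = H(X,Y) - H(Y)

H(X,Y) = -Σ_{x,y} P(x,y) log₂ P(x,y). Per-cell terms -P(x,y)·log₂P(x,y):
  X=0: 0.227538, 0.530194
  X=1: 0.000000, 0.390206
  X=2: 0.523007, 0.140796
  (cells with P = 0 contribute 0)
Sum of the 6 terms: H(X,Y) = 1.81174 bits

Marginal of Y (column sums):
  P(Y=0) = 2/37 + 0 + 16/37 = 18/37
  P(Y=1) = 13/37 + 5/37 + 1/37 = 19/37
H(Y) = -[(18/37)·log₂(18/37) + (19/37)·log₂(19/37)]
  = 0.505717 + 0.493757 = 0.99947 bits

H(X|Y) = H(X,Y) - H(Y) = 1.81174 - 0.99947 = 0.8123 bits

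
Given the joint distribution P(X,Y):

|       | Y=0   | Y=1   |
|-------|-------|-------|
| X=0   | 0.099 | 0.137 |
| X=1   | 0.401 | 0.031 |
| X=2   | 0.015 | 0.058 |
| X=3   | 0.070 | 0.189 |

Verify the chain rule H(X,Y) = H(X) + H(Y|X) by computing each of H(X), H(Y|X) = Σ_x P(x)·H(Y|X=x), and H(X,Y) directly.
H(X) = 1.7952 bits, H(Y|X) = 0.6640 bits, H(X,Y) = 2.4592 bits

Marginal of X (row sums):
  P(X=0) = 0.099 + 0.137 = 0.236
  P(X=1) = 0.401 + 0.031 = 0.432
  P(X=2) = 0.015 + 0.058 = 0.073
  P(X=3) = 0.070 + 0.189 = 0.259
H(X) = -[0.236·log₂(0.236) + 0.432·log₂(0.432) + 0.073·log₂(0.073) + 0.259·log₂(0.259)]
  = 0.49162 + 0.52311 + 0.27565 + 0.50478 = 1.7952 bits

H(Y|X) = Σ_x P(x)·H(Y|X=x):
  X=0: P(X=0) = 0.236, P(Y|X=0) = (99/236, 137/236) → H(Y|X=0) = 0.98122
  X=1: P(X=1) = 0.432, P(Y|X=1) = (401/432, 31/432) → H(Y|X=1) = 0.37245
  X=2: P(X=2) = 0.073, P(Y|X=2) = (15/73, 58/73) → H(Y|X=2) = 0.73275
  X=3: P(X=3) = 0.259, P(Y|X=3) = (10/37, 27/37) → H(Y|X=3) = 0.84185
H(Y|X) = 0.236·0.98122 + 0.432·0.37245 + 0.073·0.73275 + 0.259·0.84185 = 0.6640 bits

H(X,Y) = -Σ_{x,y} P(x,y) log₂ P(x,y). Per-cell terms -P(x,y)·log₂P(x,y):
  X=0: 0.33031, 0.39288
  X=1: 0.52865, 0.15536
  X=2: 0.09088, 0.23825
  X=3: 0.26856, 0.45427
Sum of the 8 terms: H(X,Y) = 2.4592 bits

Chain rule check:
  H(X) + H(Y|X) = 1.7952 + 0.6640 = 2.4592 bits
  H(X,Y) = 2.4592 bits
✓ Chain rule verified.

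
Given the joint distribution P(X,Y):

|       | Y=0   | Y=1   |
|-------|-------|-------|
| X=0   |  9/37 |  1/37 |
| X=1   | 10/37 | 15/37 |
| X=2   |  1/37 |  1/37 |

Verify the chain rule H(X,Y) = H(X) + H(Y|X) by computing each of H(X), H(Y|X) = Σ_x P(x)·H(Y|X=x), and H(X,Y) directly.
H(X) = 1.1198 bits, H(Y|X) = 0.8369 bits, H(X,Y) = 1.9567 bits

Marginal of X (row sums):
  P(X=0) = 9/37 + 1/37 = 10/37
  P(X=1) = 10/37 + 15/37 = 25/37
  P(X=2) = 1/37 + 1/37 = 2/37
H(X) = -[(10/37)·log₂(10/37) + (25/37)·log₂(25/37) + (2/37)·log₂(2/37)]
  = 0.5101 + 0.3822 + 0.2275 = 1.1198 bits

H(Y|X) = Σ_x P(x)·H(Y|X=x):
  X=0: P(X=0) = 10/37, P(Y|X=0) = (9/10, 1/10) → H(Y|X=0) = 0.4690
  X=1: P(X=1) = 25/37, P(Y|X=1) = (2/5, 3/5) → H(Y|X=1) = 0.9710
  X=2: P(X=2) = 2/37, P(Y|X=2) = (1/2, 1/2) → H(Y|X=2) = 1.0000
H(Y|X) = (10/37)·0.4690 + (25/37)·0.9710 + (2/37)·1.0000 = 0.8369 bits

H(X,Y) = -Σ_{x,y} P(x,y) log₂ P(x,y). Per-cell terms -P(x,y)·log₂P(x,y):
  X=0: 0.4961, 0.1408
  X=1: 0.5101, 0.5281
  X=2: 0.1408, 0.1408
Sum of the 6 terms: H(X,Y) = 1.9567 bits

Chain rule check:
  H(X) + H(Y|X) = 1.1198 + 0.8369 = 1.9567 bits
  H(X,Y) = 1.9567 bits
✓ Chain rule verified.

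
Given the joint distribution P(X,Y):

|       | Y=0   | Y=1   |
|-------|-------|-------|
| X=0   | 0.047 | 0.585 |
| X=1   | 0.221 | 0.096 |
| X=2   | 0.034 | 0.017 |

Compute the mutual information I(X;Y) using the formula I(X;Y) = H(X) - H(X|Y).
0.3150 bits

I(X;Y) = H(X) - H(X|Y)

Marginal of X (row sums):
  P(X=0) = 0.047 + 0.585 = 0.632
  P(X=1) = 0.221 + 0.096 = 0.317
  P(X=2) = 0.034 + 0.017 = 0.051
H(X) = -[0.632·log₂(0.632) + 0.317·log₂(0.317) + 0.051·log₂(0.051)]
  = 0.41839 + 0.52541 + 0.21896 = 1.1628 bits

Marginal of Y (column sums):
  P(Y=0) = 0.047 + 0.221 + 0.034 = 0.302
  P(Y=1) = 0.585 + 0.096 + 0.017 = 0.698
H(X|Y) = Σ_y P(y)·H(X|Y=y):
  Y=0: P(Y=0) = 0.302, P(X|Y=0) = (47/302, 221/302, 17/151) → H(X|Y=0) = 1.10209
  Y=1: P(Y=1) = 0.698, P(X|Y=1) = (585/698, 48/349, 17/698) → H(X|Y=1) = 0.73772
H(X|Y) = 0.302·1.10209 + 0.698·0.73772 = 0.8478 bits

I(X;Y) = H(X) - H(X|Y) = 1.1628 - 0.8478 = 0.3150 bits

Cross-check via I(X;Y) = H(X) + H(Y) - H(X,Y): computing H(Y) from the column sums and H(X,Y) from the 6 cells in the same way gives H(Y) = 0.8837 bits and H(X,Y) = 1.7315 bits, so
I(X;Y) = 1.1628 + 0.8837 - 1.7315 = 0.3150 bits ✓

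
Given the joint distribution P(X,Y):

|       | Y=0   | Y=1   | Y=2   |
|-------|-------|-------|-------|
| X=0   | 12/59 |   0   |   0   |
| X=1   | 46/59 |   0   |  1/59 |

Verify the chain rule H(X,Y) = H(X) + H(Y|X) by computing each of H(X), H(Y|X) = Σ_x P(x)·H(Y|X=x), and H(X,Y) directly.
H(X) = 0.7287 bits, H(Y|X) = 0.1183 bits, H(X,Y) = 0.8470 bits

Marginal of X (row sums):
  P(X=0) = 12/59 + 0 + 0 = 12/59
  P(X=1) = 46/59 + 0 + 1/59 = 47/59
H(X) = -[(12/59)·log₂(12/59) + (47/59)·log₂(47/59)]
  = 0.467325 + 0.261331 = 0.7287 bits

H(Y|X) = Σ_x P(x)·H(Y|X=x):
  X=0: P(X=0) = 12/59, P(Y|X=0) = (1, 0, 0) → H(Y|X=0) = 0.000000
  X=1: P(X=1) = 47/59, P(Y|X=1) = (46/47, 0, 1/47) → H(Y|X=1) = 0.148549
H(Y|X) = (12/59)·0.000000 + (47/59)·0.148549 = 0.1183 bits

H(X,Y) = -Σ_{x,y} P(x,y) log₂ P(x,y). Per-cell terms -P(x,y)·log₂P(x,y):
  X=0: 0.467325, 0.000000, 0.000000
  X=1: 0.279962, 0.000000, 0.099706
  (cells with P = 0 contribute 0)
Sum of the 6 terms: H(X,Y) = 0.8470 bits

Chain rule check:
  H(X) + H(Y|X) = 0.7287 + 0.1183 = 0.8470 bits
  H(X,Y) = 0.8470 bits
✓ Chain rule verified.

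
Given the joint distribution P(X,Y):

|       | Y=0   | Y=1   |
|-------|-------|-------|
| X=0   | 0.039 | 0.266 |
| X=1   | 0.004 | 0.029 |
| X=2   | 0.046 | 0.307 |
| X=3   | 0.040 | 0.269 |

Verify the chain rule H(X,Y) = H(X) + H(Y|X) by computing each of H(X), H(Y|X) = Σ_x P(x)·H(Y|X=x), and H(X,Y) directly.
H(X) = 1.7388 bits, H(Y|X) = 0.5547 bits, H(X,Y) = 2.2934 bits

Marginal of X (row sums):
  P(X=0) = 0.039 + 0.266 = 0.305
  P(X=1) = 0.004 + 0.029 = 0.033
  P(X=2) = 0.046 + 0.307 = 0.353
  P(X=3) = 0.040 + 0.269 = 0.309
H(X) = -[0.305·log₂(0.305) + 0.033·log₂(0.033) + 0.353·log₂(0.353) + 0.309·log₂(0.309)]
  = 0.52250 + 0.16241 + 0.53030 + 0.52355 = 1.7388 bits

H(Y|X) = Σ_x P(x)·H(Y|X=x):
  X=0: P(X=0) = 0.305, P(Y|X=0) = (39/305, 266/305) → H(Y|X=0) = 0.55156
  X=1: P(X=1) = 0.033, P(Y|X=1) = (4/33, 29/33) → H(Y|X=1) = 0.53284
  X=2: P(X=2) = 0.353, P(Y|X=2) = (46/353, 307/353) → H(Y|X=2) = 0.55829
  X=3: P(X=3) = 0.309, P(Y|X=3) = (40/309, 269/309) → H(Y|X=3) = 0.55593
H(Y|X) = 0.305·0.55156 + 0.033·0.53284 + 0.353·0.55829 + 0.309·0.55593 = 0.5547 bits

H(X,Y) = -Σ_{x,y} P(x,y) log₂ P(x,y). Per-cell terms -P(x,y)·log₂P(x,y):
  X=0: 0.18253, 0.50819
  X=1: 0.03186, 0.14813
  X=2: 0.20434, 0.52303
  X=3: 0.18575, 0.50957
Sum of the 8 terms: H(X,Y) = 2.2934 bits

Chain rule check:
  H(X) + H(Y|X) = 1.7388 + 0.5547 = 2.2935 bits
  H(X,Y) = 2.2934 bits
✓ Chain rule verified (Δ = 0.0001 is 4-dp rounding noise: each of the three values was rounded independently).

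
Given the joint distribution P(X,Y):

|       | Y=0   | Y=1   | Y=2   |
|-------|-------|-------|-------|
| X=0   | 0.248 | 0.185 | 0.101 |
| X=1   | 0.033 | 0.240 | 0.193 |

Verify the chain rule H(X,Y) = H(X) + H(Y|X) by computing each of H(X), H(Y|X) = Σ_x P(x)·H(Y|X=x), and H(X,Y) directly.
H(X) = 0.9967 bits, H(Y|X) = 1.4012 bits, H(X,Y) = 2.3979 bits

Marginal of X (row sums):
  P(X=0) = 0.248 + 0.185 + 0.101 = 0.534
  P(X=1) = 0.033 + 0.240 + 0.193 = 0.466
H(X) = -[0.534·log₂(0.534) + 0.466·log₂(0.466)]
  = 0.48332 + 0.51334 = 0.9967 bits

H(Y|X) = Σ_x P(x)·H(Y|X=x):
  X=0: P(X=0) = 0.534, P(Y|X=0) = (124/267, 185/534, 101/534) → H(Y|X=0) = 1.49810
  X=1: P(X=1) = 0.466, P(Y|X=1) = (33/466, 120/233, 193/466) → H(Y|X=1) = 1.29023
H(Y|X) = 0.534·1.49810 + 0.466·1.29023 = 1.4012 bits

H(X,Y) = -Σ_{x,y} P(x,y) log₂ P(x,y). Per-cell terms -P(x,y)·log₂P(x,y):
  X=0: 0.49887, 0.45036, 0.33406
  X=1: 0.16241, 0.49413, 0.45805
Sum of the 6 terms: H(X,Y) = 2.3979 bits

Chain rule check:
  H(X) + H(Y|X) = 0.9967 + 1.4012 = 2.3979 bits
  H(X,Y) = 2.3979 bits
✓ Chain rule verified.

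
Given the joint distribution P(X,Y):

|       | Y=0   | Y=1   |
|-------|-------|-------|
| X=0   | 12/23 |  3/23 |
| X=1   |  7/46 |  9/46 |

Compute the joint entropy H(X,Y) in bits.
1.7468 bits

H(X,Y) = -Σ_{x,y} P(x,y) log₂ P(x,y). Per-cell terms -P(x,y)·log₂P(x,y):
  X=0: 0.4897, 0.3833
  X=1: 0.4133, 0.4605
Sum of the 4 terms: H(X,Y) = 1.7468 bits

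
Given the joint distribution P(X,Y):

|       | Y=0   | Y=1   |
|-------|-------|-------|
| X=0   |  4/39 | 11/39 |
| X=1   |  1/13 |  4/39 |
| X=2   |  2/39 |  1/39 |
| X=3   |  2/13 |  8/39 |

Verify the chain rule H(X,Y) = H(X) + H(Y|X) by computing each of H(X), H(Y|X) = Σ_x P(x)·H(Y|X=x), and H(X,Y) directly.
H(X) = 1.7902 bits, H(Y|X) = 0.9229 bits, H(X,Y) = 2.7131 bits

Marginal of X (row sums):
  P(X=0) = 4/39 + 11/39 = 5/13
  P(X=1) = 1/13 + 4/39 = 7/39
  P(X=2) = 2/39 + 1/39 = 1/13
  P(X=3) = 2/13 + 8/39 = 14/39
H(X) = -[(5/13)·log₂(5/13) + (7/39)·log₂(7/39) + (1/13)·log₂(1/13) + (14/39)·log₂(14/39)]
  = 0.53020 + 0.44478 + 0.28465 + 0.53058 = 1.7902 bits

H(Y|X) = Σ_x P(x)·H(Y|X=x):
  X=0: P(X=0) = 5/13, P(Y|X=0) = (4/15, 11/15) → H(Y|X=0) = 0.83664
  X=1: P(X=1) = 7/39, P(Y|X=1) = (3/7, 4/7) → H(Y|X=1) = 0.98523
  X=2: P(X=2) = 1/13, P(Y|X=2) = (2/3, 1/3) → H(Y|X=2) = 0.91830
  X=3: P(X=3) = 14/39, P(Y|X=3) = (3/7, 4/7) → H(Y|X=3) = 0.98523
H(Y|X) = (5/13)·0.83664 + (7/39)·0.98523 + (1/13)·0.91830 + (14/39)·0.98523 = 0.9229 bits

H(X,Y) = -Σ_{x,y} P(x,y) log₂ P(x,y). Per-cell terms -P(x,y)·log₂P(x,y):
  X=0: 0.33696, 0.51502
  X=1: 0.28465, 0.33696
  X=2: 0.21976, 0.13552
  X=3: 0.41545, 0.46880
Sum of the 8 terms: H(X,Y) = 2.7131 bits

Chain rule check:
  H(X) + H(Y|X) = 1.7902 + 0.9229 = 2.7131 bits
  H(X,Y) = 2.7131 bits
✓ Chain rule verified.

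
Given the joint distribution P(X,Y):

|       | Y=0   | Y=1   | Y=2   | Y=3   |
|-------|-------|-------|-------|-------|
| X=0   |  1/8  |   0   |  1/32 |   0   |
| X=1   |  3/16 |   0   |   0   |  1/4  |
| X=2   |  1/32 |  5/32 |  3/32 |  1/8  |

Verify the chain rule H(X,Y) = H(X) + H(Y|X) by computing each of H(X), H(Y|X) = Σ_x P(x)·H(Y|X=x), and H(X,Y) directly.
H(X) = 1.4682 bits, H(Y|X) = 1.2858 bits, H(X,Y) = 2.7539 bits

Marginal of X (row sums):
  P(X=0) = 1/8 + 0 + 1/32 + 0 = 5/32
  P(X=1) = 3/16 + 0 + 0 + 1/4 = 7/16
  P(X=2) = 1/32 + 5/32 + 3/32 + 1/8 = 13/32
H(X) = -[(5/32)·log₂(5/32) + (7/16)·log₂(7/16) + (13/32)·log₂(13/32)]
  = 0.41845 + 0.52178 + 0.52795 = 1.4682 bits

H(Y|X) = Σ_x P(x)·H(Y|X=x):
  X=0: P(X=0) = 5/32, P(Y|X=0) = (4/5, 0, 1/5, 0) → H(Y|X=0) = 0.72193
  X=1: P(X=1) = 7/16, P(Y|X=1) = (3/7, 0, 0, 4/7) → H(Y|X=1) = 0.98523
  X=2: P(X=2) = 13/32, P(Y|X=2) = (1/13, 5/13, 3/13, 4/13) → H(Y|X=2) = 1.82625
H(Y|X) = (5/32)·0.72193 + (7/16)·0.98523 + (13/32)·1.82625 = 1.2858 bits

H(X,Y) = -Σ_{x,y} P(x,y) log₂ P(x,y). Per-cell terms -P(x,y)·log₂P(x,y):
  X=0: 0.37500, 0.00000, 0.15625, 0.00000
  X=1: 0.45282, 0.00000, 0.00000, 0.50000
  X=2: 0.15625, 0.41845, 0.32016, 0.37500
  (cells with P = 0 contribute 0)
Sum of the 12 terms: H(X,Y) = 2.7539 bits

Chain rule check:
  H(X) + H(Y|X) = 1.4682 + 1.2858 = 2.7540 bits
  H(X,Y) = 2.7539 bits
✓ Chain rule verified (Δ = 0.0001 is 4-dp rounding noise: each of the three values was rounded independently).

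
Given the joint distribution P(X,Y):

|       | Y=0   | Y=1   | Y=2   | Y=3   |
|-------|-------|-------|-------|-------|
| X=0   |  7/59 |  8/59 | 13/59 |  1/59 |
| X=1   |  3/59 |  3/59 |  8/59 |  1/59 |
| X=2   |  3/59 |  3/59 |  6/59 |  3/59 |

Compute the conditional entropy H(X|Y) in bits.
1.4637 bits

H(X|Y) = H(X,Y) - H(Y)

H(X,Y) = -Σ_{x,y} P(x,y) log₂ P(x,y). Per-cell terms -P(x,y)·log₂P(x,y):
  X=0: 0.3649, 0.3909, 0.4808, 0.0997
  X=1: 0.2185, 0.2185, 0.3909, 0.0997
  X=2: 0.2185, 0.2185, 0.3354, 0.2185
Sum of the 12 terms: H(X,Y) = 3.2548 bits

Marginal of Y (column sums):
  P(Y=0) = 7/59 + 3/59 + 3/59 = 13/59
  P(Y=1) = 8/59 + 3/59 + 3/59 = 14/59
  P(Y=2) = 13/59 + 8/59 + 6/59 = 27/59
  P(Y=3) = 1/59 + 1/59 + 3/59 = 5/59
H(Y) = -[(13/59)·log₂(13/59) + (14/59)·log₂(14/59) + (27/59)·log₂(27/59) + (5/59)·log₂(5/59)]
  = 0.4808 + 0.4924 + 0.5161 + 0.3018 = 1.7911 bits

H(X|Y) = H(X,Y) - H(Y) = 3.2548 - 1.7911 = 1.4637 bits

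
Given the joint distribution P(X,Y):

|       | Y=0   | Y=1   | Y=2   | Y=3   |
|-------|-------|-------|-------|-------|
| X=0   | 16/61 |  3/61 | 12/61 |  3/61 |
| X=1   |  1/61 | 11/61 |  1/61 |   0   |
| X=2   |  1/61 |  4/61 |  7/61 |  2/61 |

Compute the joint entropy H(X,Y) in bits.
2.9105 bits

H(X,Y) = -Σ_{x,y} P(x,y) log₂ P(x,y). Per-cell terms -P(x,y)·log₂P(x,y):
  X=0: 0.50642, 0.21373, 0.46146, 0.21373
  X=1: 0.09723, 0.44565, 0.09723, 0.00000
  X=2: 0.09723, 0.25775, 0.35842, 0.16166
  (cells with P = 0 contribute 0)
Sum of the 12 terms: H(X,Y) = 2.9105 bits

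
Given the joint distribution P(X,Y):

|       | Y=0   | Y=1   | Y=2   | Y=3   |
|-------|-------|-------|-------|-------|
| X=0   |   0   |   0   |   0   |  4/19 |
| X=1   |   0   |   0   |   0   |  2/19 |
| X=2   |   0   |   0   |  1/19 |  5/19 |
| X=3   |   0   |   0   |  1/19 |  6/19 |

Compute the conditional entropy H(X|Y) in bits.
1.8088 bits

H(X|Y) = H(X,Y) - H(Y)

H(X,Y) = -Σ_{x,y} P(x,y) log₂ P(x,y). Per-cell terms -P(x,y)·log₂P(x,y):
  X=0: 0.00000, 0.00000, 0.00000, 0.47325
  X=1: 0.00000, 0.00000, 0.00000, 0.34189
  X=2: 0.00000, 0.00000, 0.22358, 0.50684
  X=3: 0.00000, 0.00000, 0.22358, 0.52515
  (cells with P = 0 contribute 0)
Sum of the 16 terms: H(X,Y) = 2.2943 bits

Marginal of Y (column sums):
  P(Y=0) = 0 + 0 + 0 + 0 = 0
  P(Y=1) = 0 + 0 + 0 + 0 = 0
  P(Y=2) = 0 + 0 + 1/19 + 1/19 = 2/19
  P(Y=3) = 4/19 + 2/19 + 5/19 + 6/19 = 17/19
H(Y) = -[(2/19)·log₂(2/19) + (17/19)·log₂(17/19)]   (outcomes with P = 0 contribute 0)
  = 0.34189 + 0.14357 = 0.4855 bits

H(X|Y) = H(X,Y) - H(Y) = 2.2943 - 0.4855 = 1.8088 bits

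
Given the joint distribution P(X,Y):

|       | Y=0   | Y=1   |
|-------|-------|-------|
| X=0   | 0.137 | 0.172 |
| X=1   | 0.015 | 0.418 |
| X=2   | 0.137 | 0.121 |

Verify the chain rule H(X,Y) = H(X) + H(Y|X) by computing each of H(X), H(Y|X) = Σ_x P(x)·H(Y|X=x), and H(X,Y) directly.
H(X) = 1.5507 bits, H(Y|X) = 0.6574 bits, H(X,Y) = 2.2081 bits

Marginal of X (row sums):
  P(X=0) = 0.137 + 0.172 = 0.309
  P(X=1) = 0.015 + 0.418 = 0.433
  P(X=2) = 0.137 + 0.121 = 0.258
H(X) = -[0.309·log₂(0.309) + 0.433·log₂(0.433) + 0.258·log₂(0.258)]
  = 0.52355 + 0.52287 + 0.50428 = 1.5507 bits

H(Y|X) = Σ_x P(x)·H(Y|X=x):
  X=0: P(X=0) = 0.309, P(Y|X=0) = (137/309, 172/309) → H(Y|X=0) = 0.99073
  X=1: P(X=1) = 0.433, P(Y|X=1) = (15/433, 418/433) → H(Y|X=1) = 0.21716
  X=2: P(X=2) = 0.258, P(Y|X=2) = (137/258, 121/258) → H(Y|X=2) = 0.99722
H(Y|X) = 0.309·0.99073 + 0.433·0.21716 + 0.258·0.99722 = 0.6574 bits

H(X,Y) = -Σ_{x,y} P(x,y) log₂ P(x,y). Per-cell terms -P(x,y)·log₂P(x,y):
  X=0: 0.39288, 0.43680
  X=1: 0.09088, 0.52602
  X=2: 0.39288, 0.36868
Sum of the 6 terms: H(X,Y) = 2.2081 bits

Chain rule check:
  H(X) + H(Y|X) = 1.5507 + 0.6574 = 2.2081 bits
  H(X,Y) = 2.2081 bits
✓ Chain rule verified.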